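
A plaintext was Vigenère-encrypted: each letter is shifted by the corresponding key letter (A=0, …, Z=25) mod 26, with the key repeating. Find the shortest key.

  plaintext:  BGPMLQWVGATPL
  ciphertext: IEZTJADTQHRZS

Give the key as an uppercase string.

HYK

  i= 0: I-B =  7 → H
  i= 1: E-G = 24 → Y
  i= 2: Z-P = 10 → K
  i= 3: T-M =  7 → H
  i= 4: J-L = 24 → Y
  i= 5: A-Q = 10 → K
  i= 6: D-W =  7 → H
  i= 7: T-V = 24 → Y
  i= 8: Q-G = 10 → K
  i= 9: H-A =  7 → H
  i=10: R-T = 24 → Y
  i=11: Z-P = 10 → K
  i=12: S-L =  7 → H
  shifts repeat with period 3: HYK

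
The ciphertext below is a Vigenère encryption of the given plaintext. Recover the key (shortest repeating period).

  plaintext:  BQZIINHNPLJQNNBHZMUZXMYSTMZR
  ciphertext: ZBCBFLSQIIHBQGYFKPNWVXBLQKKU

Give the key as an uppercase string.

  i= 0: Z-B = 24 → Y
  i= 1: B-Q = 11 → L
  i= 2: C-Z =  3 → D
  i= 3: B-I = 19 → T
  i= 4: F-I = 23 → X
  i= 5: L-N = 24 → Y
  i= 6: S-H = 11 → L
  i= 7: Q-N =  3 → D
  i= 8: I-P = 19 → T
  i= 9: I-L = 23 → X
  i=10: H-J = 24 → Y
  i=11: B-Q = 11 → L
  i=12: Q-N =  3 → D
  i=13: G-N = 19 → T
  i=14: Y-B = 23 → X
  i=15: F-H = 24 → Y
  i=16: K-Z = 11 → L
  i=17: P-M =  3 → D
  i=18: N-U = 19 → T
  i=19: W-Z = 23 → X
  i=20: V-X = 24 → Y
  i=21: X-M = 11 → L
  i=22: B-Y =  3 → D
  i=23: L-S = 19 → T
  i=24: Q-T = 23 → X
  i=25: K-M = 24 → Y
  i=26: K-Z = 11 → L
  i=27: U-R =  3 → D
  shifts repeat with period 5: YLDTX

YLDTX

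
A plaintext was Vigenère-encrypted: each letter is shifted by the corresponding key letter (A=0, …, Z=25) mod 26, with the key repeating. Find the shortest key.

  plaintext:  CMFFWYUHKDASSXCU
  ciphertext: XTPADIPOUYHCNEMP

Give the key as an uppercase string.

  i= 0: X-C = 21 → V
  i= 1: T-M =  7 → H
  i= 2: P-F = 10 → K
  i= 3: A-F = 21 → V
  i= 4: D-W =  7 → H
  i= 5: I-Y = 10 → K
  i= 6: P-U = 21 → V
  i= 7: O-H =  7 → H
  i= 8: U-K = 10 → K
  i= 9: Y-D = 21 → V
  i=10: H-A =  7 → H
  i=11: C-S = 10 → K
  i=12: N-S = 21 → V
  i=13: E-X =  7 → H
  i=14: M-C = 10 → K
  i=15: P-U = 21 → V
  shifts repeat with period 3: VHK

VHK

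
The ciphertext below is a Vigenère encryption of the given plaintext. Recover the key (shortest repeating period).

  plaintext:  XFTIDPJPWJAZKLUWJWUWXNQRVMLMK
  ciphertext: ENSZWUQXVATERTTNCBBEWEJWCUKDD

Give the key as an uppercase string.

  i= 0: E-X =  7 → H
  i= 1: N-F =  8 → I
  i= 2: S-T = 25 → Z
  i= 3: Z-I = 17 → R
  i= 4: W-D = 19 → T
  i= 5: U-P =  5 → F
  i= 6: Q-J =  7 → H
  i= 7: X-P =  8 → I
  i= 8: V-W = 25 → Z
  i= 9: A-J = 17 → R
  i=10: T-A = 19 → T
  i=11: E-Z =  5 → F
  i=12: R-K =  7 → H
  i=13: T-L =  8 → I
  i=14: T-U = 25 → Z
  i=15: N-W = 17 → R
  i=16: C-J = 19 → T
  i=17: B-W =  5 → F
  i=18: B-U =  7 → H
  i=19: E-W =  8 → I
  i=20: W-X = 25 → Z
  i=21: E-N = 17 → R
  i=22: J-Q = 19 → T
  i=23: W-R =  5 → F
  i=24: C-V =  7 → H
  i=25: U-M =  8 → I
  i=26: K-L = 25 → Z
  i=27: D-M = 17 → R
  i=28: D-K = 19 → T
  shifts repeat with period 6: HIZRTF

HIZRTF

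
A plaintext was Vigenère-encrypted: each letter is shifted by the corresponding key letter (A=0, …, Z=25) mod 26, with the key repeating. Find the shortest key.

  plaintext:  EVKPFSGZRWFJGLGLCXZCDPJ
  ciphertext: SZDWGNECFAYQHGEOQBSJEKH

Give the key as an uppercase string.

OETHBVYD

  i= 0: S-E = 14 → O
  i= 1: Z-V =  4 → E
  i= 2: D-K = 19 → T
  i= 3: W-P =  7 → H
  i= 4: G-F =  1 → B
  i= 5: N-S = 21 → V
  i= 6: E-G = 24 → Y
  i= 7: C-Z =  3 → D
  i= 8: F-R = 14 → O
  i= 9: A-W =  4 → E
  i=10: Y-F = 19 → T
  i=11: Q-J =  7 → H
  i=12: H-G =  1 → B
  i=13: G-L = 21 → V
  i=14: E-G = 24 → Y
  i=15: O-L =  3 → D
  i=16: Q-C = 14 → O
  i=17: B-X =  4 → E
  i=18: S-Z = 19 → T
  i=19: J-C =  7 → H
  i=20: E-D =  1 → B
  i=21: K-P = 21 → V
  i=22: H-J = 24 → Y
  shifts repeat with period 8: OETHBVYD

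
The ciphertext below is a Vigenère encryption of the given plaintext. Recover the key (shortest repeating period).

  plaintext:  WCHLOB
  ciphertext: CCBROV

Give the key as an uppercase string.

GAU

  i= 0: C-W =  6 → G
  i= 1: C-C =  0 → A
  i= 2: B-H = 20 → U
  i= 3: R-L =  6 → G
  i= 4: O-O =  0 → A
  i= 5: V-B = 20 → U
  shifts repeat with period 3: GAU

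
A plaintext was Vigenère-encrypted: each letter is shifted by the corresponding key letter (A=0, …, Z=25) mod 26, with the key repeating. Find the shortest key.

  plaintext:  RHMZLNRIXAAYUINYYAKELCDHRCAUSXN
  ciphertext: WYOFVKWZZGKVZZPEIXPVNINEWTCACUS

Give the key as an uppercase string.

FRCGKX

  i= 0: W-R =  5 → F
  i= 1: Y-H = 17 → R
  i= 2: O-M =  2 → C
  i= 3: F-Z =  6 → G
  i= 4: V-L = 10 → K
  i= 5: K-N = 23 → X
  i= 6: W-R =  5 → F
  i= 7: Z-I = 17 → R
  i= 8: Z-X =  2 → C
  i= 9: G-A =  6 → G
  i=10: K-A = 10 → K
  i=11: V-Y = 23 → X
  i=12: Z-U =  5 → F
  i=13: Z-I = 17 → R
  i=14: P-N =  2 → C
  i=15: E-Y =  6 → G
  i=16: I-Y = 10 → K
  i=17: X-A = 23 → X
  i=18: P-K =  5 → F
  i=19: V-E = 17 → R
  i=20: N-L =  2 → C
  i=21: I-C =  6 → G
  i=22: N-D = 10 → K
  i=23: E-H = 23 → X
  i=24: W-R =  5 → F
  i=25: T-C = 17 → R
  i=26: C-A =  2 → C
  i=27: A-U =  6 → G
  i=28: C-S = 10 → K
  i=29: U-X = 23 → X
  i=30: S-N =  5 → F
  shifts repeat with period 6: FRCGKX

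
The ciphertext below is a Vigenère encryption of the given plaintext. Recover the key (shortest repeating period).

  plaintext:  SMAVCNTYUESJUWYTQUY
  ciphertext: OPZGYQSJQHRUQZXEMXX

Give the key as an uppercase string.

WDZL

  i= 0: O-S = 22 → W
  i= 1: P-M =  3 → D
  i= 2: Z-A = 25 → Z
  i= 3: G-V = 11 → L
  i= 4: Y-C = 22 → W
  i= 5: Q-N =  3 → D
  i= 6: S-T = 25 → Z
  i= 7: J-Y = 11 → L
  i= 8: Q-U = 22 → W
  i= 9: H-E =  3 → D
  i=10: R-S = 25 → Z
  i=11: U-J = 11 → L
  i=12: Q-U = 22 → W
  i=13: Z-W =  3 → D
  i=14: X-Y = 25 → Z
  i=15: E-T = 11 → L
  i=16: M-Q = 22 → W
  i=17: X-U =  3 → D
  i=18: X-Y = 25 → Z
  shifts repeat with period 4: WDZL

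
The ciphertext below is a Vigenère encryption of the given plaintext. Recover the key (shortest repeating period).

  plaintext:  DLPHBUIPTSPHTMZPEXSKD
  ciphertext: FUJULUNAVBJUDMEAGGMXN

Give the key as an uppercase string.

CJUNKAFL

  i= 0: F-D =  2 → C
  i= 1: U-L =  9 → J
  i= 2: J-P = 20 → U
  i= 3: U-H = 13 → N
  i= 4: L-B = 10 → K
  i= 5: U-U =  0 → A
  i= 6: N-I =  5 → F
  i= 7: A-P = 11 → L
  i= 8: V-T =  2 → C
  i= 9: B-S =  9 → J
  i=10: J-P = 20 → U
  i=11: U-H = 13 → N
  i=12: D-T = 10 → K
  i=13: M-M =  0 → A
  i=14: E-Z =  5 → F
  i=15: A-P = 11 → L
  i=16: G-E =  2 → C
  i=17: G-X =  9 → J
  i=18: M-S = 20 → U
  i=19: X-K = 13 → N
  i=20: N-D = 10 → K
  shifts repeat with period 8: CJUNKAFL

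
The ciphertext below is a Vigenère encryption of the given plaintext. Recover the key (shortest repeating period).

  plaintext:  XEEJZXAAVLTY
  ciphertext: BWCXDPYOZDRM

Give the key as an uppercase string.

  i= 0: B-X =  4 → E
  i= 1: W-E = 18 → S
  i= 2: C-E = 24 → Y
  i= 3: X-J = 14 → O
  i= 4: D-Z =  4 → E
  i= 5: P-X = 18 → S
  i= 6: Y-A = 24 → Y
  i= 7: O-A = 14 → O
  i= 8: Z-V =  4 → E
  i= 9: D-L = 18 → S
  i=10: R-T = 24 → Y
  i=11: M-Y = 14 → O
  shifts repeat with period 4: ESYO

ESYO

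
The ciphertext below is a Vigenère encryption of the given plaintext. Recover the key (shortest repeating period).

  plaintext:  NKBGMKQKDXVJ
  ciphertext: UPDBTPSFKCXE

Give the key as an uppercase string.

  i= 0: U-N =  7 → H
  i= 1: P-K =  5 → F
  i= 2: D-B =  2 → C
  i= 3: B-G = 21 → V
  i= 4: T-M =  7 → H
  i= 5: P-K =  5 → F
  i= 6: S-Q =  2 → C
  i= 7: F-K = 21 → V
  i= 8: K-D =  7 → H
  i= 9: C-X =  5 → F
  i=10: X-V =  2 → C
  i=11: E-J = 21 → V
  shifts repeat with period 4: HFCV

HFCV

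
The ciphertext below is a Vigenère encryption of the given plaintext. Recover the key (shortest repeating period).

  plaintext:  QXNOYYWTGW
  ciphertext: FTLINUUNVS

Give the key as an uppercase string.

  i= 0: F-Q = 15 → P
  i= 1: T-X = 22 → W
  i= 2: L-N = 24 → Y
  i= 3: I-O = 20 → U
  i= 4: N-Y = 15 → P
  i= 5: U-Y = 22 → W
  i= 6: U-W = 24 → Y
  i= 7: N-T = 20 → U
  i= 8: V-G = 15 → P
  i= 9: S-W = 22 → W
  shifts repeat with period 4: PWYU

PWYU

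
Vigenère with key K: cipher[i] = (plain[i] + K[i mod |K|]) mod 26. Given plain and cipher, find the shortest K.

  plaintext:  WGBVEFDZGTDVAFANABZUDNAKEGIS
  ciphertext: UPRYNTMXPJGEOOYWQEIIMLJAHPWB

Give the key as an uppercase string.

  i= 0: U-W = 24 → Y
  i= 1: P-G =  9 → J
  i= 2: R-B = 16 → Q
  i= 3: Y-V =  3 → D
  i= 4: N-E =  9 → J
  i= 5: T-F = 14 → O
  i= 6: M-D =  9 → J
  i= 7: X-Z = 24 → Y
  i= 8: P-G =  9 → J
  i= 9: J-T = 16 → Q
  i=10: G-D =  3 → D
  i=11: E-V =  9 → J
  i=12: O-A = 14 → O
  i=13: O-F =  9 → J
  i=14: Y-A = 24 → Y
  i=15: W-N =  9 → J
  i=16: Q-A = 16 → Q
  i=17: E-B =  3 → D
  i=18: I-Z =  9 → J
  i=19: I-U = 14 → O
  i=20: M-D =  9 → J
  i=21: L-N = 24 → Y
  i=22: J-A =  9 → J
  i=23: A-K = 16 → Q
  i=24: H-E =  3 → D
  i=25: P-G =  9 → J
  i=26: W-I = 14 → O
  i=27: B-S =  9 → J
  shifts repeat with period 7: YJQDJOJ

YJQDJOJ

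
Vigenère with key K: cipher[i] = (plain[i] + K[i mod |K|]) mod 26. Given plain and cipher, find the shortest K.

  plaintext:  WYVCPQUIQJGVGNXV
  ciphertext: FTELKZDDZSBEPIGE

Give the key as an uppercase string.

JVJ

  i= 0: F-W =  9 → J
  i= 1: T-Y = 21 → V
  i= 2: E-V =  9 → J
  i= 3: L-C =  9 → J
  i= 4: K-P = 21 → V
  i= 5: Z-Q =  9 → J
  i= 6: D-U =  9 → J
  i= 7: D-I = 21 → V
  i= 8: Z-Q =  9 → J
  i= 9: S-J =  9 → J
  i=10: B-G = 21 → V
  i=11: E-V =  9 → J
  i=12: P-G =  9 → J
  i=13: I-N = 21 → V
  i=14: G-X =  9 → J
  i=15: E-V =  9 → J
  shifts repeat with period 3: JVJ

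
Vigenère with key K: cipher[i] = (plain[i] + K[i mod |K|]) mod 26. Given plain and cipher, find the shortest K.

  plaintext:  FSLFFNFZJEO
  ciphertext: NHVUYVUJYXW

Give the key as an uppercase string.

IPKPT

  i= 0: N-F =  8 → I
  i= 1: H-S = 15 → P
  i= 2: V-L = 10 → K
  i= 3: U-F = 15 → P
  i= 4: Y-F = 19 → T
  i= 5: V-N =  8 → I
  i= 6: U-F = 15 → P
  i= 7: J-Z = 10 → K
  i= 8: Y-J = 15 → P
  i= 9: X-E = 19 → T
  i=10: W-O =  8 → I
  shifts repeat with period 5: IPKPT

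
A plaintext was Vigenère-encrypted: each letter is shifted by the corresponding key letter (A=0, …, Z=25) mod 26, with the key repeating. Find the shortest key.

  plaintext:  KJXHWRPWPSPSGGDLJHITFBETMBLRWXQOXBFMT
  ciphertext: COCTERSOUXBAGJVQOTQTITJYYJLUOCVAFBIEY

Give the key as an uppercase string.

SFFMIAD

  i= 0: C-K = 18 → S
  i= 1: O-J =  5 → F
  i= 2: C-X =  5 → F
  i= 3: T-H = 12 → M
  i= 4: E-W =  8 → I
  i= 5: R-R =  0 → A
  i= 6: S-P =  3 → D
  i= 7: O-W = 18 → S
  i= 8: U-P =  5 → F
  i= 9: X-S =  5 → F
  i=10: B-P = 12 → M
  i=11: A-S =  8 → I
  i=12: G-G =  0 → A
  i=13: J-G =  3 → D
  i=14: V-D = 18 → S
  i=15: Q-L =  5 → F
  i=16: O-J =  5 → F
  i=17: T-H = 12 → M
  i=18: Q-I =  8 → I
  i=19: T-T =  0 → A
  i=20: I-F =  3 → D
  i=21: T-B = 18 → S
  i=22: J-E =  5 → F
  i=23: Y-T =  5 → F
  i=24: Y-M = 12 → M
  i=25: J-B =  8 → I
  i=26: L-L =  0 → A
  i=27: U-R =  3 → D
  i=28: O-W = 18 → S
  i=29: C-X =  5 → F
  i=30: V-Q =  5 → F
  i=31: A-O = 12 → M
  i=32: F-X =  8 → I
  i=33: B-B =  0 → A
  i=34: I-F =  3 → D
  i=35: E-M = 18 → S
  i=36: Y-T =  5 → F
  shifts repeat with period 7: SFFMIAD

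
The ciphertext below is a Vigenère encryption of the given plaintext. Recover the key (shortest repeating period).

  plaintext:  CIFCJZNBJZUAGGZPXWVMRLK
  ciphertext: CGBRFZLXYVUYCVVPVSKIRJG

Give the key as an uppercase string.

AYWPW

  i= 0: C-C =  0 → A
  i= 1: G-I = 24 → Y
  i= 2: B-F = 22 → W
  i= 3: R-C = 15 → P
  i= 4: F-J = 22 → W
  i= 5: Z-Z =  0 → A
  i= 6: L-N = 24 → Y
  i= 7: X-B = 22 → W
  i= 8: Y-J = 15 → P
  i= 9: V-Z = 22 → W
  i=10: U-U =  0 → A
  i=11: Y-A = 24 → Y
  i=12: C-G = 22 → W
  i=13: V-G = 15 → P
  i=14: V-Z = 22 → W
  i=15: P-P =  0 → A
  i=16: V-X = 24 → Y
  i=17: S-W = 22 → W
  i=18: K-V = 15 → P
  i=19: I-M = 22 → W
  i=20: R-R =  0 → A
  i=21: J-L = 24 → Y
  i=22: G-K = 22 → W
  shifts repeat with period 5: AYWPW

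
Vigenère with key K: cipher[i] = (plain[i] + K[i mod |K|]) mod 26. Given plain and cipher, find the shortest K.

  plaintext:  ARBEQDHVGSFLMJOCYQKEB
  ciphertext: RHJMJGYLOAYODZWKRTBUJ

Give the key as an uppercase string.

RQIITD

  i= 0: R-A = 17 → R
  i= 1: H-R = 16 → Q
  i= 2: J-B =  8 → I
  i= 3: M-E =  8 → I
  i= 4: J-Q = 19 → T
  i= 5: G-D =  3 → D
  i= 6: Y-H = 17 → R
  i= 7: L-V = 16 → Q
  i= 8: O-G =  8 → I
  i= 9: A-S =  8 → I
  i=10: Y-F = 19 → T
  i=11: O-L =  3 → D
  i=12: D-M = 17 → R
  i=13: Z-J = 16 → Q
  i=14: W-O =  8 → I
  i=15: K-C =  8 → I
  i=16: R-Y = 19 → T
  i=17: T-Q =  3 → D
  i=18: B-K = 17 → R
  i=19: U-E = 16 → Q
  i=20: J-B =  8 → I
  shifts repeat with period 6: RQIITD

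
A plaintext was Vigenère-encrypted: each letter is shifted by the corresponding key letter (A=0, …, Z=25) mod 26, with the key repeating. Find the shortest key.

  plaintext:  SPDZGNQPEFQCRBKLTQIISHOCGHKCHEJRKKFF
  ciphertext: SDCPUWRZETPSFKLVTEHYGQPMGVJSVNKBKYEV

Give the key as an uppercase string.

AOZQOJBK

  i= 0: S-S =  0 → A
  i= 1: D-P = 14 → O
  i= 2: C-D = 25 → Z
  i= 3: P-Z = 16 → Q
  i= 4: U-G = 14 → O
  i= 5: W-N =  9 → J
  i= 6: R-Q =  1 → B
  i= 7: Z-P = 10 → K
  i= 8: E-E =  0 → A
  i= 9: T-F = 14 → O
  i=10: P-Q = 25 → Z
  i=11: S-C = 16 → Q
  i=12: F-R = 14 → O
  i=13: K-B =  9 → J
  i=14: L-K =  1 → B
  i=15: V-L = 10 → K
  i=16: T-T =  0 → A
  i=17: E-Q = 14 → O
  i=18: H-I = 25 → Z
  i=19: Y-I = 16 → Q
  i=20: G-S = 14 → O
  i=21: Q-H =  9 → J
  i=22: P-O =  1 → B
  i=23: M-C = 10 → K
  i=24: G-G =  0 → A
  i=25: V-H = 14 → O
  i=26: J-K = 25 → Z
  i=27: S-C = 16 → Q
  i=28: V-H = 14 → O
  i=29: N-E =  9 → J
  i=30: K-J =  1 → B
  i=31: B-R = 10 → K
  i=32: K-K =  0 → A
  i=33: Y-K = 14 → O
  i=34: E-F = 25 → Z
  i=35: V-F = 16 → Q
  shifts repeat with period 8: AOZQOJBK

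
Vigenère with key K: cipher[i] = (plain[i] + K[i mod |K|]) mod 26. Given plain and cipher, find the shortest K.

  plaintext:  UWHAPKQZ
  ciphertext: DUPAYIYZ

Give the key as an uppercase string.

JYIA

  i= 0: D-U =  9 → J
  i= 1: U-W = 24 → Y
  i= 2: P-H =  8 → I
  i= 3: A-A =  0 → A
  i= 4: Y-P =  9 → J
  i= 5: I-K = 24 → Y
  i= 6: Y-Q =  8 → I
  i= 7: Z-Z =  0 → A
  shifts repeat with period 4: JYIA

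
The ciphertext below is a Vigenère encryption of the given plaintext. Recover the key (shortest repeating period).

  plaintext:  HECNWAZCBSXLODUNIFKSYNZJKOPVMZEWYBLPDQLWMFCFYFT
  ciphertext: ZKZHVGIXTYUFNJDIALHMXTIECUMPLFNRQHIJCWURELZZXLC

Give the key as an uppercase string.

  i= 0: Z-H = 18 → S
  i= 1: K-E =  6 → G
  i= 2: Z-C = 23 → X
  i= 3: H-N = 20 → U
  i= 4: V-W = 25 → Z
  i= 5: G-A =  6 → G
  i= 6: I-Z =  9 → J
  i= 7: X-C = 21 → V
  i= 8: T-B = 18 → S
  i= 9: Y-S =  6 → G
  i=10: U-X = 23 → X
  i=11: F-L = 20 → U
  i=12: N-O = 25 → Z
  i=13: J-D =  6 → G
  i=14: D-U =  9 → J
  i=15: I-N = 21 → V
  i=16: A-I = 18 → S
  i=17: L-F =  6 → G
  i=18: H-K = 23 → X
  i=19: M-S = 20 → U
  i=20: X-Y = 25 → Z
  i=21: T-N =  6 → G
  i=22: I-Z =  9 → J
  i=23: E-J = 21 → V
  i=24: C-K = 18 → S
  i=25: U-O =  6 → G
  i=26: M-P = 23 → X
  i=27: P-V = 20 → U
  i=28: L-M = 25 → Z
  i=29: F-Z =  6 → G
  i=30: N-E =  9 → J
  i=31: R-W = 21 → V
  i=32: Q-Y = 18 → S
  i=33: H-B =  6 → G
  i=34: I-L = 23 → X
  i=35: J-P = 20 → U
  i=36: C-D = 25 → Z
  i=37: W-Q =  6 → G
  i=38: U-L =  9 → J
  i=39: R-W = 21 → V
  i=40: E-M = 18 → S
  i=41: L-F =  6 → G
  i=42: Z-C = 23 → X
  i=43: Z-F = 20 → U
  i=44: X-Y = 25 → Z
  i=45: L-F =  6 → G
  i=46: C-T =  9 → J
  shifts repeat with period 8: SGXUZGJV

SGXUZGJV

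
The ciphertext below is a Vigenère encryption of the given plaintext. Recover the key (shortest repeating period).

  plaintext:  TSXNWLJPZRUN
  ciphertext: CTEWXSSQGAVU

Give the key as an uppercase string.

  i= 0: C-T =  9 → J
  i= 1: T-S =  1 → B
  i= 2: E-X =  7 → H
  i= 3: W-N =  9 → J
  i= 4: X-W =  1 → B
  i= 5: S-L =  7 → H
  i= 6: S-J =  9 → J
  i= 7: Q-P =  1 → B
  i= 8: G-Z =  7 → H
  i= 9: A-R =  9 → J
  i=10: V-U =  1 → B
  i=11: U-N =  7 → H
  shifts repeat with period 3: JBH

JBH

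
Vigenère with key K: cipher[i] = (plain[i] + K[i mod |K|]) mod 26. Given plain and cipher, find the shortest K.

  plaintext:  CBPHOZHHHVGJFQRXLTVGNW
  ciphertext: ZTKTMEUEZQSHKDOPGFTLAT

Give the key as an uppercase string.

XSVMYFN

  i= 0: Z-C = 23 → X
  i= 1: T-B = 18 → S
  i= 2: K-P = 21 → V
  i= 3: T-H = 12 → M
  i= 4: M-O = 24 → Y
  i= 5: E-Z =  5 → F
  i= 6: U-H = 13 → N
  i= 7: E-H = 23 → X
  i= 8: Z-H = 18 → S
  i= 9: Q-V = 21 → V
  i=10: S-G = 12 → M
  i=11: H-J = 24 → Y
  i=12: K-F =  5 → F
  i=13: D-Q = 13 → N
  i=14: O-R = 23 → X
  i=15: P-X = 18 → S
  i=16: G-L = 21 → V
  i=17: F-T = 12 → M
  i=18: T-V = 24 → Y
  i=19: L-G =  5 → F
  i=20: A-N = 13 → N
  i=21: T-W = 23 → X
  shifts repeat with period 7: XSVMYFN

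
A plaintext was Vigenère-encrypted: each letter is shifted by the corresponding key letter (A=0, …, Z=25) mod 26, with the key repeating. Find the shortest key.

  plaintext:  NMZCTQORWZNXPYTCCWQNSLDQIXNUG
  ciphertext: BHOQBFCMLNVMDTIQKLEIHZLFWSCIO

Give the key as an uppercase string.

OVPOIP

  i= 0: B-N = 14 → O
  i= 1: H-M = 21 → V
  i= 2: O-Z = 15 → P
  i= 3: Q-C = 14 → O
  i= 4: B-T =  8 → I
  i= 5: F-Q = 15 → P
  i= 6: C-O = 14 → O
  i= 7: M-R = 21 → V
  i= 8: L-W = 15 → P
  i= 9: N-Z = 14 → O
  i=10: V-N =  8 → I
  i=11: M-X = 15 → P
  i=12: D-P = 14 → O
  i=13: T-Y = 21 → V
  i=14: I-T = 15 → P
  i=15: Q-C = 14 → O
  i=16: K-C =  8 → I
  i=17: L-W = 15 → P
  i=18: E-Q = 14 → O
  i=19: I-N = 21 → V
  i=20: H-S = 15 → P
  i=21: Z-L = 14 → O
  i=22: L-D =  8 → I
  i=23: F-Q = 15 → P
  i=24: W-I = 14 → O
  i=25: S-X = 21 → V
  i=26: C-N = 15 → P
  i=27: I-U = 14 → O
  i=28: O-G =  8 → I
  shifts repeat with period 6: OVPOIP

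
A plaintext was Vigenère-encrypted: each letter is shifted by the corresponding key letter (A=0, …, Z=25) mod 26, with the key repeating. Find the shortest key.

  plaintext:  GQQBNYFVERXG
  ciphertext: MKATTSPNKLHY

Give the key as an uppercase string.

GUKS

  i= 0: M-G =  6 → G
  i= 1: K-Q = 20 → U
  i= 2: A-Q = 10 → K
  i= 3: T-B = 18 → S
  i= 4: T-N =  6 → G
  i= 5: S-Y = 20 → U
  i= 6: P-F = 10 → K
  i= 7: N-V = 18 → S
  i= 8: K-E =  6 → G
  i= 9: L-R = 20 → U
  i=10: H-X = 10 → K
  i=11: Y-G = 18 → S
  shifts repeat with period 4: GUKS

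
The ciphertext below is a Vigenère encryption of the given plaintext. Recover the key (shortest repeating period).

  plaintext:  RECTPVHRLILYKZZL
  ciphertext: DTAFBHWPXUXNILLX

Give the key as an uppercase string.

  i= 0: D-R = 12 → M
  i= 1: T-E = 15 → P
  i= 2: A-C = 24 → Y
  i= 3: F-T = 12 → M
  i= 4: B-P = 12 → M
  i= 5: H-V = 12 → M
  i= 6: W-H = 15 → P
  i= 7: P-R = 24 → Y
  i= 8: X-L = 12 → M
  i= 9: U-I = 12 → M
  i=10: X-L = 12 → M
  i=11: N-Y = 15 → P
  i=12: I-K = 24 → Y
  i=13: L-Z = 12 → M
  i=14: L-Z = 12 → M
  i=15: X-L = 12 → M
  shifts repeat with period 5: MPYMM

MPYMM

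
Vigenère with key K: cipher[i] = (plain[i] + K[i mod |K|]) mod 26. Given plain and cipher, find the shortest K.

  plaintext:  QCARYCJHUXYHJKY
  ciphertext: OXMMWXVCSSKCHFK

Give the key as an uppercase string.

  i= 0: O-Q = 24 → Y
  i= 1: X-C = 21 → V
  i= 2: M-A = 12 → M
  i= 3: M-R = 21 → V
  i= 4: W-Y = 24 → Y
  i= 5: X-C = 21 → V
  i= 6: V-J = 12 → M
  i= 7: C-H = 21 → V
  i= 8: S-U = 24 → Y
  i= 9: S-X = 21 → V
  i=10: K-Y = 12 → M
  i=11: C-H = 21 → V
  i=12: H-J = 24 → Y
  i=13: F-K = 21 → V
  i=14: K-Y = 12 → M
  shifts repeat with period 4: YVMV

YVMV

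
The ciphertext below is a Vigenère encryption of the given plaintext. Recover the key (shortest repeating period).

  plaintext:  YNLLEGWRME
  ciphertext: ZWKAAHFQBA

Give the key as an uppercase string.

BJZPW

  i= 0: Z-Y =  1 → B
  i= 1: W-N =  9 → J
  i= 2: K-L = 25 → Z
  i= 3: A-L = 15 → P
  i= 4: A-E = 22 → W
  i= 5: H-G =  1 → B
  i= 6: F-W =  9 → J
  i= 7: Q-R = 25 → Z
  i= 8: B-M = 15 → P
  i= 9: A-E = 22 → W
  shifts repeat with period 5: BJZPW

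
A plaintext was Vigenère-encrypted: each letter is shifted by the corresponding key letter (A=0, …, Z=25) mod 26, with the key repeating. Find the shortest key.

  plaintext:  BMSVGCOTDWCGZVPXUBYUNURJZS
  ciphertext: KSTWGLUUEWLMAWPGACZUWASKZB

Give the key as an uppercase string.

  i= 0: K-B =  9 → J
  i= 1: S-M =  6 → G
  i= 2: T-S =  1 → B
  i= 3: W-V =  1 → B
  i= 4: G-G =  0 → A
  i= 5: L-C =  9 → J
  i= 6: U-O =  6 → G
  i= 7: U-T =  1 → B
  i= 8: E-D =  1 → B
  i= 9: W-W =  0 → A
  i=10: L-C =  9 → J
  i=11: M-G =  6 → G
  i=12: A-Z =  1 → B
  i=13: W-V =  1 → B
  i=14: P-P =  0 → A
  i=15: G-X =  9 → J
  i=16: A-U =  6 → G
  i=17: C-B =  1 → B
  i=18: Z-Y =  1 → B
  i=19: U-U =  0 → A
  i=20: W-N =  9 → J
  i=21: A-U =  6 → G
  i=22: S-R =  1 → B
  i=23: K-J =  1 → B
  i=24: Z-Z =  0 → A
  i=25: B-S =  9 → J
  shifts repeat with period 5: JGBBA

JGBBA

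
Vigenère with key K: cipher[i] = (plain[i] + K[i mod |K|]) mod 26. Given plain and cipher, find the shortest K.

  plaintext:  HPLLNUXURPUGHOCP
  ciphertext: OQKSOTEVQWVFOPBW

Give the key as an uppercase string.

HBZ

  i= 0: O-H =  7 → H
  i= 1: Q-P =  1 → B
  i= 2: K-L = 25 → Z
  i= 3: S-L =  7 → H
  i= 4: O-N =  1 → B
  i= 5: T-U = 25 → Z
  i= 6: E-X =  7 → H
  i= 7: V-U =  1 → B
  i= 8: Q-R = 25 → Z
  i= 9: W-P =  7 → H
  i=10: V-U =  1 → B
  i=11: F-G = 25 → Z
  i=12: O-H =  7 → H
  i=13: P-O =  1 → B
  i=14: B-C = 25 → Z
  i=15: W-P =  7 → H
  shifts repeat with period 3: HBZ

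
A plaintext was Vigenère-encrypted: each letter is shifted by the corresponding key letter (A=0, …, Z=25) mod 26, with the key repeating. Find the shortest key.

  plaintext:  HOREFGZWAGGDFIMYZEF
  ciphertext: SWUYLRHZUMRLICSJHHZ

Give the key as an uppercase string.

LIDUG

  i= 0: S-H = 11 → L
  i= 1: W-O =  8 → I
  i= 2: U-R =  3 → D
  i= 3: Y-E = 20 → U
  i= 4: L-F =  6 → G
  i= 5: R-G = 11 → L
  i= 6: H-Z =  8 → I
  i= 7: Z-W =  3 → D
  i= 8: U-A = 20 → U
  i= 9: M-G =  6 → G
  i=10: R-G = 11 → L
  i=11: L-D =  8 → I
  i=12: I-F =  3 → D
  i=13: C-I = 20 → U
  i=14: S-M =  6 → G
  i=15: J-Y = 11 → L
  i=16: H-Z =  8 → I
  i=17: H-E =  3 → D
  i=18: Z-F = 20 → U
  shifts repeat with period 5: LIDUG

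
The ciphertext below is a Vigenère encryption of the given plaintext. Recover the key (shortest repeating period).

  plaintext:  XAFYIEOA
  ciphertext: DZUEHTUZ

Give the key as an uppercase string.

  i= 0: D-X =  6 → G
  i= 1: Z-A = 25 → Z
  i= 2: U-F = 15 → P
  i= 3: E-Y =  6 → G
  i= 4: H-I = 25 → Z
  i= 5: T-E = 15 → P
  i= 6: U-O =  6 → G
  i= 7: Z-A = 25 → Z
  shifts repeat with period 3: GZP

GZP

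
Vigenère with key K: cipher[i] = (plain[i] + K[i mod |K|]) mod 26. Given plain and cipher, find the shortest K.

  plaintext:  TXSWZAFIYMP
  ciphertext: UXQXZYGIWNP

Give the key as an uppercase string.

  i= 0: U-T =  1 → B
  i= 1: X-X =  0 → A
  i= 2: Q-S = 24 → Y
  i= 3: X-W =  1 → B
  i= 4: Z-Z =  0 → A
  i= 5: Y-A = 24 → Y
  i= 6: G-F =  1 → B
  i= 7: I-I =  0 → A
  i= 8: W-Y = 24 → Y
  i= 9: N-M =  1 → B
  i=10: P-P =  0 → A
  shifts repeat with period 3: BAY

BAY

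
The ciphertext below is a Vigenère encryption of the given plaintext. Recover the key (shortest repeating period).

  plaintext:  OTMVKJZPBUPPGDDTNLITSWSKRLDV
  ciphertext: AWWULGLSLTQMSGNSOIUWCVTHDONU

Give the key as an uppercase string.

MDKZBX

  i= 0: A-O = 12 → M
  i= 1: W-T =  3 → D
  i= 2: W-M = 10 → K
  i= 3: U-V = 25 → Z
  i= 4: L-K =  1 → B
  i= 5: G-J = 23 → X
  i= 6: L-Z = 12 → M
  i= 7: S-P =  3 → D
  i= 8: L-B = 10 → K
  i= 9: T-U = 25 → Z
  i=10: Q-P =  1 → B
  i=11: M-P = 23 → X
  i=12: S-G = 12 → M
  i=13: G-D =  3 → D
  i=14: N-D = 10 → K
  i=15: S-T = 25 → Z
  i=16: O-N =  1 → B
  i=17: I-L = 23 → X
  i=18: U-I = 12 → M
  i=19: W-T =  3 → D
  i=20: C-S = 10 → K
  i=21: V-W = 25 → Z
  i=22: T-S =  1 → B
  i=23: H-K = 23 → X
  i=24: D-R = 12 → M
  i=25: O-L =  3 → D
  i=26: N-D = 10 → K
  i=27: U-V = 25 → Z
  shifts repeat with period 6: MDKZBX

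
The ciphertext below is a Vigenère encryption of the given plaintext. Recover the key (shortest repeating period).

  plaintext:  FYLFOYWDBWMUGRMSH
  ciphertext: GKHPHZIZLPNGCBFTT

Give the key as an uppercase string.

  i= 0: G-F =  1 → B
  i= 1: K-Y = 12 → M
  i= 2: H-L = 22 → W
  i= 3: P-F = 10 → K
  i= 4: H-O = 19 → T
  i= 5: Z-Y =  1 → B
  i= 6: I-W = 12 → M
  i= 7: Z-D = 22 → W
  i= 8: L-B = 10 → K
  i= 9: P-W = 19 → T
  i=10: N-M =  1 → B
  i=11: G-U = 12 → M
  i=12: C-G = 22 → W
  i=13: B-R = 10 → K
  i=14: F-M = 19 → T
  i=15: T-S =  1 → B
  i=16: T-H = 12 → M
  shifts repeat with period 5: BMWKT

BMWKT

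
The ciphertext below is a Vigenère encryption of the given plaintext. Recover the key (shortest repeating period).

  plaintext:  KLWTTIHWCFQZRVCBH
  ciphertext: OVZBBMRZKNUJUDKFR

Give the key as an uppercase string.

  i= 0: O-K =  4 → E
  i= 1: V-L = 10 → K
  i= 2: Z-W =  3 → D
  i= 3: B-T =  8 → I
  i= 4: B-T =  8 → I
  i= 5: M-I =  4 → E
  i= 6: R-H = 10 → K
  i= 7: Z-W =  3 → D
  i= 8: K-C =  8 → I
  i= 9: N-F =  8 → I
  i=10: U-Q =  4 → E
  i=11: J-Z = 10 → K
  i=12: U-R =  3 → D
  i=13: D-V =  8 → I
  i=14: K-C =  8 → I
  i=15: F-B =  4 → E
  i=16: R-H = 10 → K
  shifts repeat with period 5: EKDII

EKDII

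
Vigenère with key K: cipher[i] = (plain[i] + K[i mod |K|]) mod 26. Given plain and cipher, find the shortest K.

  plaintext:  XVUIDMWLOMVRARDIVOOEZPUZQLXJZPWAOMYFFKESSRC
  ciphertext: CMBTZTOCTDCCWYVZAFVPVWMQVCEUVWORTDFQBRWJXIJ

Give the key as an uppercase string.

  i= 0: C-X =  5 → F
  i= 1: M-V = 17 → R
  i= 2: B-U =  7 → H
  i= 3: T-I = 11 → L
  i= 4: Z-D = 22 → W
  i= 5: T-M =  7 → H
  i= 6: O-W = 18 → S
  i= 7: C-L = 17 → R
  i= 8: T-O =  5 → F
  i= 9: D-M = 17 → R
  i=10: C-V =  7 → H
  i=11: C-R = 11 → L
  i=12: W-A = 22 → W
  i=13: Y-R =  7 → H
  i=14: V-D = 18 → S
  i=15: Z-I = 17 → R
  i=16: A-V =  5 → F
  i=17: F-O = 17 → R
  i=18: V-O =  7 → H
  i=19: P-E = 11 → L
  i=20: V-Z = 22 → W
  i=21: W-P =  7 → H
  i=22: M-U = 18 → S
  i=23: Q-Z = 17 → R
  i=24: V-Q =  5 → F
  i=25: C-L = 17 → R
  i=26: E-X =  7 → H
  i=27: U-J = 11 → L
  i=28: V-Z = 22 → W
  i=29: W-P =  7 → H
  i=30: O-W = 18 → S
  i=31: R-A = 17 → R
  i=32: T-O =  5 → F
  i=33: D-M = 17 → R
  i=34: F-Y =  7 → H
  i=35: Q-F = 11 → L
  i=36: B-F = 22 → W
  i=37: R-K =  7 → H
  i=38: W-E = 18 → S
  i=39: J-S = 17 → R
  i=40: X-S =  5 → F
  i=41: I-R = 17 → R
  i=42: J-C =  7 → H
  shifts repeat with period 8: FRHLWHSR

FRHLWHSR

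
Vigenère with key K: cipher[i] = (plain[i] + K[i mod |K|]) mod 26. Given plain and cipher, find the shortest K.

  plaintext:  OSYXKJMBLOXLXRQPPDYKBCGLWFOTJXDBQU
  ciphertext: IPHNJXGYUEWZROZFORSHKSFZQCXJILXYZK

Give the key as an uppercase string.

  i= 0: I-O = 20 → U
  i= 1: P-S = 23 → X
  i= 2: H-Y =  9 → J
  i= 3: N-X = 16 → Q
  i= 4: J-K = 25 → Z
  i= 5: X-J = 14 → O
  i= 6: G-M = 20 → U
  i= 7: Y-B = 23 → X
  i= 8: U-L =  9 → J
  i= 9: E-O = 16 → Q
  i=10: W-X = 25 → Z
  i=11: Z-L = 14 → O
  i=12: R-X = 20 → U
  i=13: O-R = 23 → X
  i=14: Z-Q =  9 → J
  i=15: F-P = 16 → Q
  i=16: O-P = 25 → Z
  i=17: R-D = 14 → O
  i=18: S-Y = 20 → U
  i=19: H-K = 23 → X
  i=20: K-B =  9 → J
  i=21: S-C = 16 → Q
  i=22: F-G = 25 → Z
  i=23: Z-L = 14 → O
  i=24: Q-W = 20 → U
  i=25: C-F = 23 → X
  i=26: X-O =  9 → J
  i=27: J-T = 16 → Q
  i=28: I-J = 25 → Z
  i=29: L-X = 14 → O
  i=30: X-D = 20 → U
  i=31: Y-B = 23 → X
  i=32: Z-Q =  9 → J
  i=33: K-U = 16 → Q
  shifts repeat with period 6: UXJQZO

UXJQZO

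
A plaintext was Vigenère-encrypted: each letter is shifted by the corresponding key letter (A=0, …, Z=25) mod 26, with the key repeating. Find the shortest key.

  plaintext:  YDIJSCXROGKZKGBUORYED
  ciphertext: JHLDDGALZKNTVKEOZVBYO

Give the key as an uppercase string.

LEDU

  i= 0: J-Y = 11 → L
  i= 1: H-D =  4 → E
  i= 2: L-I =  3 → D
  i= 3: D-J = 20 → U
  i= 4: D-S = 11 → L
  i= 5: G-C =  4 → E
  i= 6: A-X =  3 → D
  i= 7: L-R = 20 → U
  i= 8: Z-O = 11 → L
  i= 9: K-G =  4 → E
  i=10: N-K =  3 → D
  i=11: T-Z = 20 → U
  i=12: V-K = 11 → L
  i=13: K-G =  4 → E
  i=14: E-B =  3 → D
  i=15: O-U = 20 → U
  i=16: Z-O = 11 → L
  i=17: V-R =  4 → E
  i=18: B-Y =  3 → D
  i=19: Y-E = 20 → U
  i=20: O-D = 11 → L
  shifts repeat with period 4: LEDU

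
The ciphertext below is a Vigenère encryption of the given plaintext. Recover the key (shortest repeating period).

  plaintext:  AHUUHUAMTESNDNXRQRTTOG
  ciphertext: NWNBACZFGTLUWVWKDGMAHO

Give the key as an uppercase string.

NPTHTIZT

  i= 0: N-A = 13 → N
  i= 1: W-H = 15 → P
  i= 2: N-U = 19 → T
  i= 3: B-U =  7 → H
  i= 4: A-H = 19 → T
  i= 5: C-U =  8 → I
  i= 6: Z-A = 25 → Z
  i= 7: F-M = 19 → T
  i= 8: G-T = 13 → N
  i= 9: T-E = 15 → P
  i=10: L-S = 19 → T
  i=11: U-N =  7 → H
  i=12: W-D = 19 → T
  i=13: V-N =  8 → I
  i=14: W-X = 25 → Z
  i=15: K-R = 19 → T
  i=16: D-Q = 13 → N
  i=17: G-R = 15 → P
  i=18: M-T = 19 → T
  i=19: A-T =  7 → H
  i=20: H-O = 19 → T
  i=21: O-G =  8 → I
  shifts repeat with period 8: NPTHTIZT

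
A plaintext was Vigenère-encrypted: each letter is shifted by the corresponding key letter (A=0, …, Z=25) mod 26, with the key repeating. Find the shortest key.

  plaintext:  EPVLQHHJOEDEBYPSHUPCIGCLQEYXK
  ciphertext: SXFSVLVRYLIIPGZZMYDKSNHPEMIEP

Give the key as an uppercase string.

OIKHFE

  i= 0: S-E = 14 → O
  i= 1: X-P =  8 → I
  i= 2: F-V = 10 → K
  i= 3: S-L =  7 → H
  i= 4: V-Q =  5 → F
  i= 5: L-H =  4 → E
  i= 6: V-H = 14 → O
  i= 7: R-J =  8 → I
  i= 8: Y-O = 10 → K
  i= 9: L-E =  7 → H
  i=10: I-D =  5 → F
  i=11: I-E =  4 → E
  i=12: P-B = 14 → O
  i=13: G-Y =  8 → I
  i=14: Z-P = 10 → K
  i=15: Z-S =  7 → H
  i=16: M-H =  5 → F
  i=17: Y-U =  4 → E
  i=18: D-P = 14 → O
  i=19: K-C =  8 → I
  i=20: S-I = 10 → K
  i=21: N-G =  7 → H
  i=22: H-C =  5 → F
  i=23: P-L =  4 → E
  i=24: E-Q = 14 → O
  i=25: M-E =  8 → I
  i=26: I-Y = 10 → K
  i=27: E-X =  7 → H
  i=28: P-K =  5 → F
  shifts repeat with period 6: OIKHFE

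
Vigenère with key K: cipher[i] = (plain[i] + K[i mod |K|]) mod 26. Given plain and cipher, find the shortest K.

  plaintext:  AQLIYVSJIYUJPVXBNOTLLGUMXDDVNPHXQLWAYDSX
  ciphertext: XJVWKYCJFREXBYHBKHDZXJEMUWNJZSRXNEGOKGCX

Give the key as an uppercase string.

XTKOMDKA

  i= 0: X-A = 23 → X
  i= 1: J-Q = 19 → T
  i= 2: V-L = 10 → K
  i= 3: W-I = 14 → O
  i= 4: K-Y = 12 → M
  i= 5: Y-V =  3 → D
  i= 6: C-S = 10 → K
  i= 7: J-J =  0 → A
  i= 8: F-I = 23 → X
  i= 9: R-Y = 19 → T
  i=10: E-U = 10 → K
  i=11: X-J = 14 → O
  i=12: B-P = 12 → M
  i=13: Y-V =  3 → D
  i=14: H-X = 10 → K
  i=15: B-B =  0 → A
  i=16: K-N = 23 → X
  i=17: H-O = 19 → T
  i=18: D-T = 10 → K
  i=19: Z-L = 14 → O
  i=20: X-L = 12 → M
  i=21: J-G =  3 → D
  i=22: E-U = 10 → K
  i=23: M-M =  0 → A
  i=24: U-X = 23 → X
  i=25: W-D = 19 → T
  i=26: N-D = 10 → K
  i=27: J-V = 14 → O
  i=28: Z-N = 12 → M
  i=29: S-P =  3 → D
  i=30: R-H = 10 → K
  i=31: X-X =  0 → A
  i=32: N-Q = 23 → X
  i=33: E-L = 19 → T
  i=34: G-W = 10 → K
  i=35: O-A = 14 → O
  i=36: K-Y = 12 → M
  i=37: G-D =  3 → D
  i=38: C-S = 10 → K
  i=39: X-X =  0 → A
  shifts repeat with period 8: XTKOMDKA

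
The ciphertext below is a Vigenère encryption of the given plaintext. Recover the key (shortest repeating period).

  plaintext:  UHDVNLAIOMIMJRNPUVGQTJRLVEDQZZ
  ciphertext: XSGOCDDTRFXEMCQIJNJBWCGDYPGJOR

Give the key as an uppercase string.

DLDTPS

  i= 0: X-U =  3 → D
  i= 1: S-H = 11 → L
  i= 2: G-D =  3 → D
  i= 3: O-V = 19 → T
  i= 4: C-N = 15 → P
  i= 5: D-L = 18 → S
  i= 6: D-A =  3 → D
  i= 7: T-I = 11 → L
  i= 8: R-O =  3 → D
  i= 9: F-M = 19 → T
  i=10: X-I = 15 → P
  i=11: E-M = 18 → S
  i=12: M-J =  3 → D
  i=13: C-R = 11 → L
  i=14: Q-N =  3 → D
  i=15: I-P = 19 → T
  i=16: J-U = 15 → P
  i=17: N-V = 18 → S
  i=18: J-G =  3 → D
  i=19: B-Q = 11 → L
  i=20: W-T =  3 → D
  i=21: C-J = 19 → T
  i=22: G-R = 15 → P
  i=23: D-L = 18 → S
  i=24: Y-V =  3 → D
  i=25: P-E = 11 → L
  i=26: G-D =  3 → D
  i=27: J-Q = 19 → T
  i=28: O-Z = 15 → P
  i=29: R-Z = 18 → S
  shifts repeat with period 6: DLDTPS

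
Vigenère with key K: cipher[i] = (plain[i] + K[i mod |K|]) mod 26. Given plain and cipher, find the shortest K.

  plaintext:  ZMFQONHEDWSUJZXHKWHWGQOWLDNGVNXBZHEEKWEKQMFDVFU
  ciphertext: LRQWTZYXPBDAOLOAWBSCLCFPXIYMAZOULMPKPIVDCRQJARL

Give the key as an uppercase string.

MFLGFMRT

  i= 0: L-Z = 12 → M
  i= 1: R-M =  5 → F
  i= 2: Q-F = 11 → L
  i= 3: W-Q =  6 → G
  i= 4: T-O =  5 → F
  i= 5: Z-N = 12 → M
  i= 6: Y-H = 17 → R
  i= 7: X-E = 19 → T
  i= 8: P-D = 12 → M
  i= 9: B-W =  5 → F
  i=10: D-S = 11 → L
  i=11: A-U =  6 → G
  i=12: O-J =  5 → F
  i=13: L-Z = 12 → M
  i=14: O-X = 17 → R
  i=15: A-H = 19 → T
  i=16: W-K = 12 → M
  i=17: B-W =  5 → F
  i=18: S-H = 11 → L
  i=19: C-W =  6 → G
  i=20: L-G =  5 → F
  i=21: C-Q = 12 → M
  i=22: F-O = 17 → R
  i=23: P-W = 19 → T
  i=24: X-L = 12 → M
  i=25: I-D =  5 → F
  i=26: Y-N = 11 → L
  i=27: M-G =  6 → G
  i=28: A-V =  5 → F
  i=29: Z-N = 12 → M
  i=30: O-X = 17 → R
  i=31: U-B = 19 → T
  i=32: L-Z = 12 → M
  i=33: M-H =  5 → F
  i=34: P-E = 11 → L
  i=35: K-E =  6 → G
  i=36: P-K =  5 → F
  i=37: I-W = 12 → M
  i=38: V-E = 17 → R
  i=39: D-K = 19 → T
  i=40: C-Q = 12 → M
  i=41: R-M =  5 → F
  i=42: Q-F = 11 → L
  i=43: J-D =  6 → G
  i=44: A-V =  5 → F
  i=45: R-F = 12 → M
  i=46: L-U = 17 → R
  shifts repeat with period 8: MFLGFMRT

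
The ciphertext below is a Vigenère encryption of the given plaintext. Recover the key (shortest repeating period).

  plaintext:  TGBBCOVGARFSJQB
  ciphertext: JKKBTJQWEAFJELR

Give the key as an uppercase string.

QEJARVV

  i= 0: J-T = 16 → Q
  i= 1: K-G =  4 → E
  i= 2: K-B =  9 → J
  i= 3: B-B =  0 → A
  i= 4: T-C = 17 → R
  i= 5: J-O = 21 → V
  i= 6: Q-V = 21 → V
  i= 7: W-G = 16 → Q
  i= 8: E-A =  4 → E
  i= 9: A-R =  9 → J
  i=10: F-F =  0 → A
  i=11: J-S = 17 → R
  i=12: E-J = 21 → V
  i=13: L-Q = 21 → V
  i=14: R-B = 16 → Q
  shifts repeat with period 7: QEJARVV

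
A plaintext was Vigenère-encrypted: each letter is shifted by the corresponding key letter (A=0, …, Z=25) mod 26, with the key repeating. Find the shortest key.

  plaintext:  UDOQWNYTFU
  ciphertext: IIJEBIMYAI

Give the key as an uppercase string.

OFV

  i= 0: I-U = 14 → O
  i= 1: I-D =  5 → F
  i= 2: J-O = 21 → V
  i= 3: E-Q = 14 → O
  i= 4: B-W =  5 → F
  i= 5: I-N = 21 → V
  i= 6: M-Y = 14 → O
  i= 7: Y-T =  5 → F
  i= 8: A-F = 21 → V
  i= 9: I-U = 14 → O
  shifts repeat with period 3: OFV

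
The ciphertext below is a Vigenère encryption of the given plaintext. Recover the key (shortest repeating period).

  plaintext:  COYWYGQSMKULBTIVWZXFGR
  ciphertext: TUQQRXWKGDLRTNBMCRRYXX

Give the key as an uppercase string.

RGSUT

  i= 0: T-C = 17 → R
  i= 1: U-O =  6 → G
  i= 2: Q-Y = 18 → S
  i= 3: Q-W = 20 → U
  i= 4: R-Y = 19 → T
  i= 5: X-G = 17 → R
  i= 6: W-Q =  6 → G
  i= 7: K-S = 18 → S
  i= 8: G-M = 20 → U
  i= 9: D-K = 19 → T
  i=10: L-U = 17 → R
  i=11: R-L =  6 → G
  i=12: T-B = 18 → S
  i=13: N-T = 20 → U
  i=14: B-I = 19 → T
  i=15: M-V = 17 → R
  i=16: C-W =  6 → G
  i=17: R-Z = 18 → S
  i=18: R-X = 20 → U
  i=19: Y-F = 19 → T
  i=20: X-G = 17 → R
  i=21: X-R =  6 → G
  shifts repeat with period 5: RGSUT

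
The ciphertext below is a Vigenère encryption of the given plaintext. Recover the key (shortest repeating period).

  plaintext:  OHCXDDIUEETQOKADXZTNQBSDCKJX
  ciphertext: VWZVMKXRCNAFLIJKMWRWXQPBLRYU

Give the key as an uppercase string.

HPXYJ

  i= 0: V-O =  7 → H
  i= 1: W-H = 15 → P
  i= 2: Z-C = 23 → X
  i= 3: V-X = 24 → Y
  i= 4: M-D =  9 → J
  i= 5: K-D =  7 → H
  i= 6: X-I = 15 → P
  i= 7: R-U = 23 → X
  i= 8: C-E = 24 → Y
  i= 9: N-E =  9 → J
  i=10: A-T =  7 → H
  i=11: F-Q = 15 → P
  i=12: L-O = 23 → X
  i=13: I-K = 24 → Y
  i=14: J-A =  9 → J
  i=15: K-D =  7 → H
  i=16: M-X = 15 → P
  i=17: W-Z = 23 → X
  i=18: R-T = 24 → Y
  i=19: W-N =  9 → J
  i=20: X-Q =  7 → H
  i=21: Q-B = 15 → P
  i=22: P-S = 23 → X
  i=23: B-D = 24 → Y
  i=24: L-C =  9 → J
  i=25: R-K =  7 → H
  i=26: Y-J = 15 → P
  i=27: U-X = 23 → X
  shifts repeat with period 5: HPXYJ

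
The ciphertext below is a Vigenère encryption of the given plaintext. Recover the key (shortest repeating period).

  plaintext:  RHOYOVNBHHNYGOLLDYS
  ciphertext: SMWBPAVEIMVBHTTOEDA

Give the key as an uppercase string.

BFID

  i= 0: S-R =  1 → B
  i= 1: M-H =  5 → F
  i= 2: W-O =  8 → I
  i= 3: B-Y =  3 → D
  i= 4: P-O =  1 → B
  i= 5: A-V =  5 → F
  i= 6: V-N =  8 → I
  i= 7: E-B =  3 → D
  i= 8: I-H =  1 → B
  i= 9: M-H =  5 → F
  i=10: V-N =  8 → I
  i=11: B-Y =  3 → D
  i=12: H-G =  1 → B
  i=13: T-O =  5 → F
  i=14: T-L =  8 → I
  i=15: O-L =  3 → D
  i=16: E-D =  1 → B
  i=17: D-Y =  5 → F
  i=18: A-S =  8 → I
  shifts repeat with period 4: BFID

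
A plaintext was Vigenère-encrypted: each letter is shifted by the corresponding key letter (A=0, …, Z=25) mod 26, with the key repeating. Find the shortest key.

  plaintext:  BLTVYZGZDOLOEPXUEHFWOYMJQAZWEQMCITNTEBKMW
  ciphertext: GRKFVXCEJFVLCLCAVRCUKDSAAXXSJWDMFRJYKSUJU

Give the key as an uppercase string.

  i= 0: G-B =  5 → F
  i= 1: R-L =  6 → G
  i= 2: K-T = 17 → R
  i= 3: F-V = 10 → K
  i= 4: V-Y = 23 → X
  i= 5: X-Z = 24 → Y
  i= 6: C-G = 22 → W
  i= 7: E-Z =  5 → F
  i= 8: J-D =  6 → G
  i= 9: F-O = 17 → R
  i=10: V-L = 10 → K
  i=11: L-O = 23 → X
  i=12: C-E = 24 → Y
  i=13: L-P = 22 → W
  i=14: C-X =  5 → F
  i=15: A-U =  6 → G
  i=16: V-E = 17 → R
  i=17: R-H = 10 → K
  i=18: C-F = 23 → X
  i=19: U-W = 24 → Y
  i=20: K-O = 22 → W
  i=21: D-Y =  5 → F
  i=22: S-M =  6 → G
  i=23: A-J = 17 → R
  i=24: A-Q = 10 → K
  i=25: X-A = 23 → X
  i=26: X-Z = 24 → Y
  i=27: S-W = 22 → W
  i=28: J-E =  5 → F
  i=29: W-Q =  6 → G
  i=30: D-M = 17 → R
  i=31: M-C = 10 → K
  i=32: F-I = 23 → X
  i=33: R-T = 24 → Y
  i=34: J-N = 22 → W
  i=35: Y-T =  5 → F
  i=36: K-E =  6 → G
  i=37: S-B = 17 → R
  i=38: U-K = 10 → K
  i=39: J-M = 23 → X
  i=40: U-W = 24 → Y
  shifts repeat with period 7: FGRKXYW

FGRKXYW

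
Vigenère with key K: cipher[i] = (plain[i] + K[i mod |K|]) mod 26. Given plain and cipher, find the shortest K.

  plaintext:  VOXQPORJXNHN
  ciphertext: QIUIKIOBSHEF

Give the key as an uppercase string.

  i= 0: Q-V = 21 → V
  i= 1: I-O = 20 → U
  i= 2: U-X = 23 → X
  i= 3: I-Q = 18 → S
  i= 4: K-P = 21 → V
  i= 5: I-O = 20 → U
  i= 6: O-R = 23 → X
  i= 7: B-J = 18 → S
  i= 8: S-X = 21 → V
  i= 9: H-N = 20 → U
  i=10: E-H = 23 → X
  i=11: F-N = 18 → S
  shifts repeat with period 4: VUXS

VUXS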